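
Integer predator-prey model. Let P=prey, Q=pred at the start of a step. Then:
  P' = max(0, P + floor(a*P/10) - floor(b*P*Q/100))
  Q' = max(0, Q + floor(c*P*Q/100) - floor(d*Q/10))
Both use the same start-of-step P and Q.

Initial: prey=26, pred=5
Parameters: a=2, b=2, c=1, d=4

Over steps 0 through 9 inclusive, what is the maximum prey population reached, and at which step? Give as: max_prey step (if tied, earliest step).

Step 1: prey: 26+5-2=29; pred: 5+1-2=4
Step 2: prey: 29+5-2=32; pred: 4+1-1=4
Step 3: prey: 32+6-2=36; pred: 4+1-1=4
Step 4: prey: 36+7-2=41; pred: 4+1-1=4
Step 5: prey: 41+8-3=46; pred: 4+1-1=4
Step 6: prey: 46+9-3=52; pred: 4+1-1=4
Step 7: prey: 52+10-4=58; pred: 4+2-1=5
Step 8: prey: 58+11-5=64; pred: 5+2-2=5
Step 9: prey: 64+12-6=70; pred: 5+3-2=6
Max prey = 70 at step 9

Answer: 70 9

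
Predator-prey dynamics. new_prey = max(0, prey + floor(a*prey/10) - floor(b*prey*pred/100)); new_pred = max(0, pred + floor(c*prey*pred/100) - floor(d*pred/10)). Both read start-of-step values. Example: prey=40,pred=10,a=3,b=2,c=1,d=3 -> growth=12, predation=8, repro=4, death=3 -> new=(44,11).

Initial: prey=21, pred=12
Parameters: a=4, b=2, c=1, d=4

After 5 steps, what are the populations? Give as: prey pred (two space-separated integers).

Step 1: prey: 21+8-5=24; pred: 12+2-4=10
Step 2: prey: 24+9-4=29; pred: 10+2-4=8
Step 3: prey: 29+11-4=36; pred: 8+2-3=7
Step 4: prey: 36+14-5=45; pred: 7+2-2=7
Step 5: prey: 45+18-6=57; pred: 7+3-2=8

Answer: 57 8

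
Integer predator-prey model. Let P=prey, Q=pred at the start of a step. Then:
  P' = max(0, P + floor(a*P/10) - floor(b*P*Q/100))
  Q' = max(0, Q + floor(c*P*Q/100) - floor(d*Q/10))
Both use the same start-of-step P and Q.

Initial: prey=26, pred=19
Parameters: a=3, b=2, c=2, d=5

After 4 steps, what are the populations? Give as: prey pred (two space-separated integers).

Answer: 19 16

Derivation:
Step 1: prey: 26+7-9=24; pred: 19+9-9=19
Step 2: prey: 24+7-9=22; pred: 19+9-9=19
Step 3: prey: 22+6-8=20; pred: 19+8-9=18
Step 4: prey: 20+6-7=19; pred: 18+7-9=16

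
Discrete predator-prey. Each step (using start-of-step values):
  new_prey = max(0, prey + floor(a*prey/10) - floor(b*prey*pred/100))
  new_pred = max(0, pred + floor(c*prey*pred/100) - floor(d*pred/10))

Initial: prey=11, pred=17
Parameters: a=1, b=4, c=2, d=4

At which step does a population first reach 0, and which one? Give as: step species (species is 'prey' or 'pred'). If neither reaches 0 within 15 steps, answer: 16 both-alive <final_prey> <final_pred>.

Answer: 16 both-alive 2 2

Derivation:
Step 1: prey: 11+1-7=5; pred: 17+3-6=14
Step 2: prey: 5+0-2=3; pred: 14+1-5=10
Step 3: prey: 3+0-1=2; pred: 10+0-4=6
Step 4: prey: 2+0-0=2; pred: 6+0-2=4
Step 5: prey: 2+0-0=2; pred: 4+0-1=3
Step 6: prey: 2+0-0=2; pred: 3+0-1=2
Step 7: prey: 2+0-0=2; pred: 2+0-0=2
Steps 8-15: state stable at prey=2, pred=2 (no change)
No extinction within 15 steps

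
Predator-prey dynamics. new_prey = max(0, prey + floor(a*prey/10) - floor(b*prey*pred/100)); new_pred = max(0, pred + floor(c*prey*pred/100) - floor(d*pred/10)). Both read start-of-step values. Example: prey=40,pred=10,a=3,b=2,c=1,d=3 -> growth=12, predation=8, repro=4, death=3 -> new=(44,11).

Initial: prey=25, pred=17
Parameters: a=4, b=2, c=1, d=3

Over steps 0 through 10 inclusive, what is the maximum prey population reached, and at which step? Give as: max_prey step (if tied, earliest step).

Answer: 40 7

Derivation:
Step 1: prey: 25+10-8=27; pred: 17+4-5=16
Step 2: prey: 27+10-8=29; pred: 16+4-4=16
Step 3: prey: 29+11-9=31; pred: 16+4-4=16
Step 4: prey: 31+12-9=34; pred: 16+4-4=16
Step 5: prey: 34+13-10=37; pred: 16+5-4=17
Step 6: prey: 37+14-12=39; pred: 17+6-5=18
Step 7: prey: 39+15-14=40; pred: 18+7-5=20
Step 8: prey: 40+16-16=40; pred: 20+8-6=22
Step 9: prey: 40+16-17=39; pred: 22+8-6=24
Step 10: prey: 39+15-18=36; pred: 24+9-7=26
Max prey = 40 at step 7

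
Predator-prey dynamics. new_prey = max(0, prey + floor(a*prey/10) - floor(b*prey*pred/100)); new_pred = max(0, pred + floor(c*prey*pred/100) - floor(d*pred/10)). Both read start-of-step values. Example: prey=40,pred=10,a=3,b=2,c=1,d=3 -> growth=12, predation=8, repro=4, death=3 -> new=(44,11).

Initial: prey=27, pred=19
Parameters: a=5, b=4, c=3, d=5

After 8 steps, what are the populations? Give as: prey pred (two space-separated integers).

Answer: 9 1

Derivation:
Step 1: prey: 27+13-20=20; pred: 19+15-9=25
Step 2: prey: 20+10-20=10; pred: 25+15-12=28
Step 3: prey: 10+5-11=4; pred: 28+8-14=22
Step 4: prey: 4+2-3=3; pred: 22+2-11=13
Step 5: prey: 3+1-1=3; pred: 13+1-6=8
Step 6: prey: 3+1-0=4; pred: 8+0-4=4
Step 7: prey: 4+2-0=6; pred: 4+0-2=2
Step 8: prey: 6+3-0=9; pred: 2+0-1=1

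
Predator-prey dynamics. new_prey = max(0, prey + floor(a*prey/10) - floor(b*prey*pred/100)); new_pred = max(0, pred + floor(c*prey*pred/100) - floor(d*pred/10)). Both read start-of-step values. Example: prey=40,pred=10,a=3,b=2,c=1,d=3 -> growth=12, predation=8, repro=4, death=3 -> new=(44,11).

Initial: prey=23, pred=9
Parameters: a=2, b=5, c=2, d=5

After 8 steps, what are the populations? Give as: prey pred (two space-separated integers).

Step 1: prey: 23+4-10=17; pred: 9+4-4=9
Step 2: prey: 17+3-7=13; pred: 9+3-4=8
Step 3: prey: 13+2-5=10; pred: 8+2-4=6
Step 4: prey: 10+2-3=9; pred: 6+1-3=4
Step 5: prey: 9+1-1=9; pred: 4+0-2=2
Step 6: prey: 9+1-0=10; pred: 2+0-1=1
Step 7: prey: 10+2-0=12; pred: 1+0-0=1
Step 8: prey: 12+2-0=14; pred: 1+0-0=1

Answer: 14 1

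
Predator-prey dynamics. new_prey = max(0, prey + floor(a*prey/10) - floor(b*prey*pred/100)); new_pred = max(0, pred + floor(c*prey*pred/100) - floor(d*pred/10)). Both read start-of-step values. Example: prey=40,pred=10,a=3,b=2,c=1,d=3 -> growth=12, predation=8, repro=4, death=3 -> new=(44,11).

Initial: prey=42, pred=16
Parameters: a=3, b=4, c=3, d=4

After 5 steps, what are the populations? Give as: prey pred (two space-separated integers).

Answer: 0 11

Derivation:
Step 1: prey: 42+12-26=28; pred: 16+20-6=30
Step 2: prey: 28+8-33=3; pred: 30+25-12=43
Step 3: prey: 3+0-5=0; pred: 43+3-17=29
Step 4: prey: 0+0-0=0; pred: 29+0-11=18
Step 5: prey: 0+0-0=0; pred: 18+0-7=11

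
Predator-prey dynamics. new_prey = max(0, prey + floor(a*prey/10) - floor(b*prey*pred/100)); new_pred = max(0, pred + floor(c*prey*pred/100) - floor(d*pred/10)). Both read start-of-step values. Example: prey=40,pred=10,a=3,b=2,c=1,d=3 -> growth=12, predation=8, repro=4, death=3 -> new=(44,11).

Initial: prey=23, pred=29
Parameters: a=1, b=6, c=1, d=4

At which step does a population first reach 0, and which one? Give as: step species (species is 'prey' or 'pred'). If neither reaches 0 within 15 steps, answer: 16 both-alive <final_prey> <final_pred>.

Step 1: prey: 23+2-40=0; pred: 29+6-11=24
First extinction: prey at step 1

Answer: 1 prey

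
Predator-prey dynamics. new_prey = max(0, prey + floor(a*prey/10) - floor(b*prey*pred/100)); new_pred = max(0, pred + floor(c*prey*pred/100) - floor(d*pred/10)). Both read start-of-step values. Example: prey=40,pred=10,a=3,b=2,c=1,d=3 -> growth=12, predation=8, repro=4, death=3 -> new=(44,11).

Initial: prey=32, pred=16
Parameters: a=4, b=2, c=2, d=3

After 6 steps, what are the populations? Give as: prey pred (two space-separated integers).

Answer: 2 42

Derivation:
Step 1: prey: 32+12-10=34; pred: 16+10-4=22
Step 2: prey: 34+13-14=33; pred: 22+14-6=30
Step 3: prey: 33+13-19=27; pred: 30+19-9=40
Step 4: prey: 27+10-21=16; pred: 40+21-12=49
Step 5: prey: 16+6-15=7; pred: 49+15-14=50
Step 6: prey: 7+2-7=2; pred: 50+7-15=42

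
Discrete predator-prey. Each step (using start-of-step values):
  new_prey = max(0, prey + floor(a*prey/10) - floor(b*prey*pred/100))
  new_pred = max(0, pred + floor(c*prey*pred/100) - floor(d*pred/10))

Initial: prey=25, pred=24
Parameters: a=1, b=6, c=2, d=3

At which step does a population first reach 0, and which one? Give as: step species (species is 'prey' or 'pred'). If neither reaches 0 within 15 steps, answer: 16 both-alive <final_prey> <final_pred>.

Step 1: prey: 25+2-36=0; pred: 24+12-7=29
First extinction: prey at step 1

Answer: 1 prey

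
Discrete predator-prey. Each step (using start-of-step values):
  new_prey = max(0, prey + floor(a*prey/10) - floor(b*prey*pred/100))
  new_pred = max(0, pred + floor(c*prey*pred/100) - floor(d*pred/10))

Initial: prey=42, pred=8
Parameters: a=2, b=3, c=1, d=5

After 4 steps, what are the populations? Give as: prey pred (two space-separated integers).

Answer: 43 5

Derivation:
Step 1: prey: 42+8-10=40; pred: 8+3-4=7
Step 2: prey: 40+8-8=40; pred: 7+2-3=6
Step 3: prey: 40+8-7=41; pred: 6+2-3=5
Step 4: prey: 41+8-6=43; pred: 5+2-2=5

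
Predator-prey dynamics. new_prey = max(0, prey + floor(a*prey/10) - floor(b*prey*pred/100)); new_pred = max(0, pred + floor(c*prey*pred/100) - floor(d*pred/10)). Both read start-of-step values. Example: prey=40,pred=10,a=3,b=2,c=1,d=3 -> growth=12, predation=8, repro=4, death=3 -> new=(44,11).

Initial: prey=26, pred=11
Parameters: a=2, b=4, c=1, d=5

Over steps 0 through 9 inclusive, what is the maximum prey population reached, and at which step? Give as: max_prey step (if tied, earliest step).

Step 1: prey: 26+5-11=20; pred: 11+2-5=8
Step 2: prey: 20+4-6=18; pred: 8+1-4=5
Step 3: prey: 18+3-3=18; pred: 5+0-2=3
Step 4: prey: 18+3-2=19; pred: 3+0-1=2
Step 5: prey: 19+3-1=21; pred: 2+0-1=1
Step 6: prey: 21+4-0=25; pred: 1+0-0=1
Step 7: prey: 25+5-1=29; pred: 1+0-0=1
Step 8: prey: 29+5-1=33; pred: 1+0-0=1
Step 9: prey: 33+6-1=38; pred: 1+0-0=1
Max prey = 38 at step 9

Answer: 38 9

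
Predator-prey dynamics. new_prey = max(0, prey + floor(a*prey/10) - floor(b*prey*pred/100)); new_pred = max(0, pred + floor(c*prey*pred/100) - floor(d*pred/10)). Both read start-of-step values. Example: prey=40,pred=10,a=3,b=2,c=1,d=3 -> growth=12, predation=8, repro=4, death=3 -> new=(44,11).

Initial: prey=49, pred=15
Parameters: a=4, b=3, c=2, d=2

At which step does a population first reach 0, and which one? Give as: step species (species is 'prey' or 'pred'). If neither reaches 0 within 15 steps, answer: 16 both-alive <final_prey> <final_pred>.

Answer: 4 prey

Derivation:
Step 1: prey: 49+19-22=46; pred: 15+14-3=26
Step 2: prey: 46+18-35=29; pred: 26+23-5=44
Step 3: prey: 29+11-38=2; pred: 44+25-8=61
Step 4: prey: 2+0-3=0; pred: 61+2-12=51
First extinction: prey at step 4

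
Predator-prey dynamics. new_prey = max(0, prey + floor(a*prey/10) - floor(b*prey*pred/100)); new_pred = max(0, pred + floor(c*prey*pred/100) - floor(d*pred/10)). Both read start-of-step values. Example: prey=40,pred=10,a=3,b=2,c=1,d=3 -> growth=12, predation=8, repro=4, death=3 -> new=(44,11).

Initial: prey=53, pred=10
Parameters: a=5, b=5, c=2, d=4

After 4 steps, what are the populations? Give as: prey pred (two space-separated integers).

Answer: 0 25

Derivation:
Step 1: prey: 53+26-26=53; pred: 10+10-4=16
Step 2: prey: 53+26-42=37; pred: 16+16-6=26
Step 3: prey: 37+18-48=7; pred: 26+19-10=35
Step 4: prey: 7+3-12=0; pred: 35+4-14=25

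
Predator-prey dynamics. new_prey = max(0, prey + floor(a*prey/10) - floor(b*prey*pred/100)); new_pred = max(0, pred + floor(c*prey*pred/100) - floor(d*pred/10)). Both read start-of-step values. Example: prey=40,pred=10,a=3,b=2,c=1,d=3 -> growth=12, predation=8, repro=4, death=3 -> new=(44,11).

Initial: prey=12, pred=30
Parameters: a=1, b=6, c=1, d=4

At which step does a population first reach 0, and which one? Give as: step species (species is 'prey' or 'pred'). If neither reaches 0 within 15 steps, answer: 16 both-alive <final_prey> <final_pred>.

Step 1: prey: 12+1-21=0; pred: 30+3-12=21
First extinction: prey at step 1

Answer: 1 prey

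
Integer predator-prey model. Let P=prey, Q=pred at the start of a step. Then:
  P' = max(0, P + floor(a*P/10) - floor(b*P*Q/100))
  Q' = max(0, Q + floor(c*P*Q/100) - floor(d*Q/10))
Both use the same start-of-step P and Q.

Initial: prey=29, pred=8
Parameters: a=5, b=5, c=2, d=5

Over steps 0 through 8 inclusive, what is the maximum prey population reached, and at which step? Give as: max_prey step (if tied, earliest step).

Step 1: prey: 29+14-11=32; pred: 8+4-4=8
Step 2: prey: 32+16-12=36; pred: 8+5-4=9
Step 3: prey: 36+18-16=38; pred: 9+6-4=11
Step 4: prey: 38+19-20=37; pred: 11+8-5=14
Step 5: prey: 37+18-25=30; pred: 14+10-7=17
Step 6: prey: 30+15-25=20; pred: 17+10-8=19
Step 7: prey: 20+10-19=11; pred: 19+7-9=17
Step 8: prey: 11+5-9=7; pred: 17+3-8=12
Max prey = 38 at step 3

Answer: 38 3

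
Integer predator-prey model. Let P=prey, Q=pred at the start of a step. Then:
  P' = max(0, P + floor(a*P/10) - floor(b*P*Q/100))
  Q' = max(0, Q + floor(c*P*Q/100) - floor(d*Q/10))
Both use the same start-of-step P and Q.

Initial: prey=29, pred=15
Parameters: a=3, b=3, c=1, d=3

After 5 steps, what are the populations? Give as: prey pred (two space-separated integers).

Step 1: prey: 29+8-13=24; pred: 15+4-4=15
Step 2: prey: 24+7-10=21; pred: 15+3-4=14
Step 3: prey: 21+6-8=19; pred: 14+2-4=12
Step 4: prey: 19+5-6=18; pred: 12+2-3=11
Step 5: prey: 18+5-5=18; pred: 11+1-3=9

Answer: 18 9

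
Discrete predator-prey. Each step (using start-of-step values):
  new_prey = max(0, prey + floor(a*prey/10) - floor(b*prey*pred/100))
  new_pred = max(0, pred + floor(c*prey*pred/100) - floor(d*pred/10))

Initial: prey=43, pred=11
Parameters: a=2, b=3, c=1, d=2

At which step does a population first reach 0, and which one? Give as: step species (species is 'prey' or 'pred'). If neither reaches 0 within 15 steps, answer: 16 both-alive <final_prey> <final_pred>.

Step 1: prey: 43+8-14=37; pred: 11+4-2=13
Step 2: prey: 37+7-14=30; pred: 13+4-2=15
Step 3: prey: 30+6-13=23; pred: 15+4-3=16
Step 4: prey: 23+4-11=16; pred: 16+3-3=16
Step 5: prey: 16+3-7=12; pred: 16+2-3=15
Step 6: prey: 12+2-5=9; pred: 15+1-3=13
Step 7: prey: 9+1-3=7; pred: 13+1-2=12
Step 8: prey: 7+1-2=6; pred: 12+0-2=10
Step 9: prey: 6+1-1=6; pred: 10+0-2=8
Step 10: prey: 6+1-1=6; pred: 8+0-1=7
Step 11: prey: 6+1-1=6; pred: 7+0-1=6
Step 12: prey: 6+1-1=6; pred: 6+0-1=5
Step 13: prey: 6+1-0=7; pred: 5+0-1=4
Step 14: prey: 7+1-0=8; pred: 4+0-0=4
Step 15: prey: 8+1-0=9; pred: 4+0-0=4
No extinction within 15 steps

Answer: 16 both-alive 9 4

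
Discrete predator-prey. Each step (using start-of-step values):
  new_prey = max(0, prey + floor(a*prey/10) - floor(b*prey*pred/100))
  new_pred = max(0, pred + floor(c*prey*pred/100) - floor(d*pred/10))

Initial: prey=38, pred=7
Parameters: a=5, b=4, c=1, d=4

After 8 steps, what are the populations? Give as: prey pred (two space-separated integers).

Step 1: prey: 38+19-10=47; pred: 7+2-2=7
Step 2: prey: 47+23-13=57; pred: 7+3-2=8
Step 3: prey: 57+28-18=67; pred: 8+4-3=9
Step 4: prey: 67+33-24=76; pred: 9+6-3=12
Step 5: prey: 76+38-36=78; pred: 12+9-4=17
Step 6: prey: 78+39-53=64; pred: 17+13-6=24
Step 7: prey: 64+32-61=35; pred: 24+15-9=30
Step 8: prey: 35+17-42=10; pred: 30+10-12=28

Answer: 10 28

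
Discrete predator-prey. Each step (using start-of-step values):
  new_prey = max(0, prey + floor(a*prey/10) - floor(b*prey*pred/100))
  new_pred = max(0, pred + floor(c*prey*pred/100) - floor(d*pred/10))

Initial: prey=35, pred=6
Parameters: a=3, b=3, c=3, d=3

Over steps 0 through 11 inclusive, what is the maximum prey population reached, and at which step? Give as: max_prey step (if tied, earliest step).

Answer: 39 1

Derivation:
Step 1: prey: 35+10-6=39; pred: 6+6-1=11
Step 2: prey: 39+11-12=38; pred: 11+12-3=20
Step 3: prey: 38+11-22=27; pred: 20+22-6=36
Step 4: prey: 27+8-29=6; pred: 36+29-10=55
Step 5: prey: 6+1-9=0; pred: 55+9-16=48
Step 6: prey: 0+0-0=0; pred: 48+0-14=34
Step 7: prey: 0+0-0=0; pred: 34+0-10=24
Step 8: prey: 0+0-0=0; pred: 24+0-7=17
Step 9: prey: 0+0-0=0; pred: 17+0-5=12
Step 10: prey: 0+0-0=0; pred: 12+0-3=9
Step 11: prey: 0+0-0=0; pred: 9+0-2=7
Max prey = 39 at step 1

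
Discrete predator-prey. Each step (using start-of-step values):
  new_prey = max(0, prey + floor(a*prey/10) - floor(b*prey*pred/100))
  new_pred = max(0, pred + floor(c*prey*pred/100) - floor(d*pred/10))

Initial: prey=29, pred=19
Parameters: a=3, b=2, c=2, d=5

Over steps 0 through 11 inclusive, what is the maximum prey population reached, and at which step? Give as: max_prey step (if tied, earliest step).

Step 1: prey: 29+8-11=26; pred: 19+11-9=21
Step 2: prey: 26+7-10=23; pred: 21+10-10=21
Step 3: prey: 23+6-9=20; pred: 21+9-10=20
Step 4: prey: 20+6-8=18; pred: 20+8-10=18
Step 5: prey: 18+5-6=17; pred: 18+6-9=15
Step 6: prey: 17+5-5=17; pred: 15+5-7=13
Step 7: prey: 17+5-4=18; pred: 13+4-6=11
Step 8: prey: 18+5-3=20; pred: 11+3-5=9
Step 9: prey: 20+6-3=23; pred: 9+3-4=8
Step 10: prey: 23+6-3=26; pred: 8+3-4=7
Step 11: prey: 26+7-3=30; pred: 7+3-3=7
Max prey = 30 at step 11

Answer: 30 11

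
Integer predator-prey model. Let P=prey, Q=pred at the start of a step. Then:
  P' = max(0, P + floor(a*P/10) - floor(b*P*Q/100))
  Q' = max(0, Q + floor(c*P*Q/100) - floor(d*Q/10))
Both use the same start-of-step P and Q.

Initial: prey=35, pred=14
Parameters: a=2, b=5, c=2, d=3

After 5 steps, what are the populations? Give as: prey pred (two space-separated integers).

Step 1: prey: 35+7-24=18; pred: 14+9-4=19
Step 2: prey: 18+3-17=4; pred: 19+6-5=20
Step 3: prey: 4+0-4=0; pred: 20+1-6=15
Step 4: prey: 0+0-0=0; pred: 15+0-4=11
Step 5: prey: 0+0-0=0; pred: 11+0-3=8

Answer: 0 8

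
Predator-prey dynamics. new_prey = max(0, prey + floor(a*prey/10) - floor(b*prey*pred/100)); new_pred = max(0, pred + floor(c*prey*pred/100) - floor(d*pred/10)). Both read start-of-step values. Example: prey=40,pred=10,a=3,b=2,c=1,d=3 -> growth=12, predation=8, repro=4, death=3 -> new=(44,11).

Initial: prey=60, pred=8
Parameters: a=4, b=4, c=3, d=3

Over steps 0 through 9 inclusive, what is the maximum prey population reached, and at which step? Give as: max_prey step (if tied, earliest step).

Step 1: prey: 60+24-19=65; pred: 8+14-2=20
Step 2: prey: 65+26-52=39; pred: 20+39-6=53
Step 3: prey: 39+15-82=0; pred: 53+62-15=100
Step 4: prey: 0+0-0=0; pred: 100+0-30=70
Step 5: prey: 0+0-0=0; pred: 70+0-21=49
Step 6: prey: 0+0-0=0; pred: 49+0-14=35
Step 7: prey: 0+0-0=0; pred: 35+0-10=25
Step 8: prey: 0+0-0=0; pred: 25+0-7=18
Step 9: prey: 0+0-0=0; pred: 18+0-5=13
Max prey = 65 at step 1

Answer: 65 1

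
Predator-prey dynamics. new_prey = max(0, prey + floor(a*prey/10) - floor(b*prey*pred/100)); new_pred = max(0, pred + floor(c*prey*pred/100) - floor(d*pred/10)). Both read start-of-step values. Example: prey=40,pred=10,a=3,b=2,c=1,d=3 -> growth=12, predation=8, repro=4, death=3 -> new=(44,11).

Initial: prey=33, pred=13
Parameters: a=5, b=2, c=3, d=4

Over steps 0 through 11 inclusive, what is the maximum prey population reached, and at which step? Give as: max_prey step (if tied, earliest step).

Step 1: prey: 33+16-8=41; pred: 13+12-5=20
Step 2: prey: 41+20-16=45; pred: 20+24-8=36
Step 3: prey: 45+22-32=35; pred: 36+48-14=70
Step 4: prey: 35+17-49=3; pred: 70+73-28=115
Step 5: prey: 3+1-6=0; pred: 115+10-46=79
Step 6: prey: 0+0-0=0; pred: 79+0-31=48
Step 7: prey: 0+0-0=0; pred: 48+0-19=29
Step 8: prey: 0+0-0=0; pred: 29+0-11=18
Step 9: prey: 0+0-0=0; pred: 18+0-7=11
Step 10: prey: 0+0-0=0; pred: 11+0-4=7
Step 11: prey: 0+0-0=0; pred: 7+0-2=5
Max prey = 45 at step 2

Answer: 45 2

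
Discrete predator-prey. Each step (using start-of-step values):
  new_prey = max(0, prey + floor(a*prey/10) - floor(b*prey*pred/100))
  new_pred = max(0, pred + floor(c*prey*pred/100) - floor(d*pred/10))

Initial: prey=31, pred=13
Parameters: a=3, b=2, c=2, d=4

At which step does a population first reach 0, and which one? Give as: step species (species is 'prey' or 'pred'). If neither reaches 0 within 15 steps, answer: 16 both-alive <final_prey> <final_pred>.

Step 1: prey: 31+9-8=32; pred: 13+8-5=16
Step 2: prey: 32+9-10=31; pred: 16+10-6=20
Step 3: prey: 31+9-12=28; pred: 20+12-8=24
Step 4: prey: 28+8-13=23; pred: 24+13-9=28
Step 5: prey: 23+6-12=17; pred: 28+12-11=29
Step 6: prey: 17+5-9=13; pred: 29+9-11=27
Step 7: prey: 13+3-7=9; pred: 27+7-10=24
Step 8: prey: 9+2-4=7; pred: 24+4-9=19
Step 9: prey: 7+2-2=7; pred: 19+2-7=14
Step 10: prey: 7+2-1=8; pred: 14+1-5=10
Step 11: prey: 8+2-1=9; pred: 10+1-4=7
Step 12: prey: 9+2-1=10; pred: 7+1-2=6
Step 13: prey: 10+3-1=12; pred: 6+1-2=5
Step 14: prey: 12+3-1=14; pred: 5+1-2=4
Step 15: prey: 14+4-1=17; pred: 4+1-1=4
No extinction within 15 steps

Answer: 16 both-alive 17 4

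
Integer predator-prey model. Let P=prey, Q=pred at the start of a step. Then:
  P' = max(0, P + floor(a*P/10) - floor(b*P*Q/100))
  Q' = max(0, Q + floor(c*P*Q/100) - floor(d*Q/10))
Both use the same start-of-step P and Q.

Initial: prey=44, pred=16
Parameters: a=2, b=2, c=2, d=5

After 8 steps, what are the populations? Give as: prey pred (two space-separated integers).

Step 1: prey: 44+8-14=38; pred: 16+14-8=22
Step 2: prey: 38+7-16=29; pred: 22+16-11=27
Step 3: prey: 29+5-15=19; pred: 27+15-13=29
Step 4: prey: 19+3-11=11; pred: 29+11-14=26
Step 5: prey: 11+2-5=8; pred: 26+5-13=18
Step 6: prey: 8+1-2=7; pred: 18+2-9=11
Step 7: prey: 7+1-1=7; pred: 11+1-5=7
Step 8: prey: 7+1-0=8; pred: 7+0-3=4

Answer: 8 4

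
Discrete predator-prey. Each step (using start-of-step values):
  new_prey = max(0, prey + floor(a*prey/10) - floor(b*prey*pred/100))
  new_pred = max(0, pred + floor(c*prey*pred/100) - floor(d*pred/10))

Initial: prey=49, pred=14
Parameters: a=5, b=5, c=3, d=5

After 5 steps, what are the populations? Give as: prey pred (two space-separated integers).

Answer: 0 8

Derivation:
Step 1: prey: 49+24-34=39; pred: 14+20-7=27
Step 2: prey: 39+19-52=6; pred: 27+31-13=45
Step 3: prey: 6+3-13=0; pred: 45+8-22=31
Step 4: prey: 0+0-0=0; pred: 31+0-15=16
Step 5: prey: 0+0-0=0; pred: 16+0-8=8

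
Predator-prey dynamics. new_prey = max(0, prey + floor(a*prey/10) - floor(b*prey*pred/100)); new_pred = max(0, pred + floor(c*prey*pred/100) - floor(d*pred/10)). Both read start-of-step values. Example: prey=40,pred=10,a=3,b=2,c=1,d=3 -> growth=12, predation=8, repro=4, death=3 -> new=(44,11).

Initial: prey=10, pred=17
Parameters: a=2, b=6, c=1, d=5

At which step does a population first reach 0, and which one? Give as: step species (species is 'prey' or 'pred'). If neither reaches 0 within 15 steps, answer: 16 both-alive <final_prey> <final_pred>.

Answer: 16 both-alive 1 1

Derivation:
Step 1: prey: 10+2-10=2; pred: 17+1-8=10
Step 2: prey: 2+0-1=1; pred: 10+0-5=5
Step 3: prey: 1+0-0=1; pred: 5+0-2=3
Step 4: prey: 1+0-0=1; pred: 3+0-1=2
Step 5: prey: 1+0-0=1; pred: 2+0-1=1
Step 6: prey: 1+0-0=1; pred: 1+0-0=1
Steps 7-15: state stable at prey=1, pred=1 (no change)
No extinction within 15 steps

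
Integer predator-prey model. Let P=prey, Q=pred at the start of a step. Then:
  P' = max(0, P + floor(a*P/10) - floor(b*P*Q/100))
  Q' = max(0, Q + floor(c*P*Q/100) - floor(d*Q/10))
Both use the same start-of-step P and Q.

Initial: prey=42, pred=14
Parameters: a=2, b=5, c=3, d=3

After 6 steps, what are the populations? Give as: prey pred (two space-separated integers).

Step 1: prey: 42+8-29=21; pred: 14+17-4=27
Step 2: prey: 21+4-28=0; pred: 27+17-8=36
Step 3: prey: 0+0-0=0; pred: 36+0-10=26
Step 4: prey: 0+0-0=0; pred: 26+0-7=19
Step 5: prey: 0+0-0=0; pred: 19+0-5=14
Step 6: prey: 0+0-0=0; pred: 14+0-4=10

Answer: 0 10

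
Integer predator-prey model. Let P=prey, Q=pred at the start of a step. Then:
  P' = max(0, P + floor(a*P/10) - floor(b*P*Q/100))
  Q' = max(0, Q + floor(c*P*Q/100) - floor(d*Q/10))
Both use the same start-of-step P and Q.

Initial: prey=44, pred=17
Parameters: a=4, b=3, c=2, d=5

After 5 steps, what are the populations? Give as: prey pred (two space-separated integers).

Answer: 5 17

Derivation:
Step 1: prey: 44+17-22=39; pred: 17+14-8=23
Step 2: prey: 39+15-26=28; pred: 23+17-11=29
Step 3: prey: 28+11-24=15; pred: 29+16-14=31
Step 4: prey: 15+6-13=8; pred: 31+9-15=25
Step 5: prey: 8+3-6=5; pred: 25+4-12=17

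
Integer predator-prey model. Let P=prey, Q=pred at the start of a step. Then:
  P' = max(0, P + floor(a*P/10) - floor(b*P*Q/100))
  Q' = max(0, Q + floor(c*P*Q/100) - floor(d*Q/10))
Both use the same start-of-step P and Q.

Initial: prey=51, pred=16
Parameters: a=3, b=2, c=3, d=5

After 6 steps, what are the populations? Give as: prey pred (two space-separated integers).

Answer: 0 12

Derivation:
Step 1: prey: 51+15-16=50; pred: 16+24-8=32
Step 2: prey: 50+15-32=33; pred: 32+48-16=64
Step 3: prey: 33+9-42=0; pred: 64+63-32=95
Step 4: prey: 0+0-0=0; pred: 95+0-47=48
Step 5: prey: 0+0-0=0; pred: 48+0-24=24
Step 6: prey: 0+0-0=0; pred: 24+0-12=12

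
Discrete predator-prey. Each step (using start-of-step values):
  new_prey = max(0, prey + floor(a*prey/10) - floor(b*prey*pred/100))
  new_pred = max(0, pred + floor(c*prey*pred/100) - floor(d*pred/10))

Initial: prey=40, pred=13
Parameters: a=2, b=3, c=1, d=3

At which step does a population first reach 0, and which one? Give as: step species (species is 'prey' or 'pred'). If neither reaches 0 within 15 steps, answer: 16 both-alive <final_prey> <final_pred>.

Step 1: prey: 40+8-15=33; pred: 13+5-3=15
Step 2: prey: 33+6-14=25; pred: 15+4-4=15
Step 3: prey: 25+5-11=19; pred: 15+3-4=14
Step 4: prey: 19+3-7=15; pred: 14+2-4=12
Step 5: prey: 15+3-5=13; pred: 12+1-3=10
Step 6: prey: 13+2-3=12; pred: 10+1-3=8
Step 7: prey: 12+2-2=12; pred: 8+0-2=6
Step 8: prey: 12+2-2=12; pred: 6+0-1=5
Step 9: prey: 12+2-1=13; pred: 5+0-1=4
Step 10: prey: 13+2-1=14; pred: 4+0-1=3
Step 11: prey: 14+2-1=15; pred: 3+0-0=3
Step 12: prey: 15+3-1=17; pred: 3+0-0=3
Step 13: prey: 17+3-1=19; pred: 3+0-0=3
Step 14: prey: 19+3-1=21; pred: 3+0-0=3
Step 15: prey: 21+4-1=24; pred: 3+0-0=3
No extinction within 15 steps

Answer: 16 both-alive 24 3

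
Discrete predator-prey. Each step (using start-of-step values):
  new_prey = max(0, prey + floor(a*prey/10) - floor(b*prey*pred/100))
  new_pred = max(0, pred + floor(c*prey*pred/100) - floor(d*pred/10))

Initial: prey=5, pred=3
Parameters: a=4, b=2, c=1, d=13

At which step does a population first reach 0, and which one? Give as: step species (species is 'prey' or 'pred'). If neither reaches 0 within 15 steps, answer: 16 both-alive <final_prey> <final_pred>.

Step 1: prey: 5+2-0=7; pred: 3+0-3=0
First extinction: pred at step 1

Answer: 1 pred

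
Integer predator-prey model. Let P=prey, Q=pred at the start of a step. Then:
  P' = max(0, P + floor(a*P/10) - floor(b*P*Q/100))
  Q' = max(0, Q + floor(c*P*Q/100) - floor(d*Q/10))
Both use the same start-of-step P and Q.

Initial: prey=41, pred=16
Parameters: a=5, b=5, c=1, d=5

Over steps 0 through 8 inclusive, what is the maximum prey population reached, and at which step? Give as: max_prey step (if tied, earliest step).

Step 1: prey: 41+20-32=29; pred: 16+6-8=14
Step 2: prey: 29+14-20=23; pred: 14+4-7=11
Step 3: prey: 23+11-12=22; pred: 11+2-5=8
Step 4: prey: 22+11-8=25; pred: 8+1-4=5
Step 5: prey: 25+12-6=31; pred: 5+1-2=4
Step 6: prey: 31+15-6=40; pred: 4+1-2=3
Step 7: prey: 40+20-6=54; pred: 3+1-1=3
Step 8: prey: 54+27-8=73; pred: 3+1-1=3
Max prey = 73 at step 8

Answer: 73 8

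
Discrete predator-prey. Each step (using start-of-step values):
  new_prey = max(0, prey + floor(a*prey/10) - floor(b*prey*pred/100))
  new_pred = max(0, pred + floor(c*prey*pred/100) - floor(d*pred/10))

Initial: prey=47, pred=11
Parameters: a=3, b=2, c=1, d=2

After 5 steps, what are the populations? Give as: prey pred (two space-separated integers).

Answer: 25 38

Derivation:
Step 1: prey: 47+14-10=51; pred: 11+5-2=14
Step 2: prey: 51+15-14=52; pred: 14+7-2=19
Step 3: prey: 52+15-19=48; pred: 19+9-3=25
Step 4: prey: 48+14-24=38; pred: 25+12-5=32
Step 5: prey: 38+11-24=25; pred: 32+12-6=38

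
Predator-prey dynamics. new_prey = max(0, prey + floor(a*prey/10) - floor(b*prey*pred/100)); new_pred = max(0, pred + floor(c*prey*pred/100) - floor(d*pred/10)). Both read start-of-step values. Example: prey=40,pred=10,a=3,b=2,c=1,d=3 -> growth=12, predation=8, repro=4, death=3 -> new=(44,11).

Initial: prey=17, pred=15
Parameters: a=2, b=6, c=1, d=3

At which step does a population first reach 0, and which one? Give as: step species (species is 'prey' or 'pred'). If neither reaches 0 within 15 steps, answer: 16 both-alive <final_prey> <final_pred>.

Answer: 16 both-alive 2 3

Derivation:
Step 1: prey: 17+3-15=5; pred: 15+2-4=13
Step 2: prey: 5+1-3=3; pred: 13+0-3=10
Step 3: prey: 3+0-1=2; pred: 10+0-3=7
Step 4: prey: 2+0-0=2; pred: 7+0-2=5
Step 5: prey: 2+0-0=2; pred: 5+0-1=4
Step 6: prey: 2+0-0=2; pred: 4+0-1=3
Step 7: prey: 2+0-0=2; pred: 3+0-0=3
Steps 8-15: state stable at prey=2, pred=3 (no change)
No extinction within 15 steps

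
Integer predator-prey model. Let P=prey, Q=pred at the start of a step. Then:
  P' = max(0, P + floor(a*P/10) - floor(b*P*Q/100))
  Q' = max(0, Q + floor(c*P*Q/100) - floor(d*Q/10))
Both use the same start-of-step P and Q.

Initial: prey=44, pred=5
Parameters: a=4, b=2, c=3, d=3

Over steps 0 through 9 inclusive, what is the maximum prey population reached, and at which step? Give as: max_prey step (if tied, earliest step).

Step 1: prey: 44+17-4=57; pred: 5+6-1=10
Step 2: prey: 57+22-11=68; pred: 10+17-3=24
Step 3: prey: 68+27-32=63; pred: 24+48-7=65
Step 4: prey: 63+25-81=7; pred: 65+122-19=168
Step 5: prey: 7+2-23=0; pred: 168+35-50=153
Step 6: prey: 0+0-0=0; pred: 153+0-45=108
Step 7: prey: 0+0-0=0; pred: 108+0-32=76
Step 8: prey: 0+0-0=0; pred: 76+0-22=54
Step 9: prey: 0+0-0=0; pred: 54+0-16=38
Max prey = 68 at step 2

Answer: 68 2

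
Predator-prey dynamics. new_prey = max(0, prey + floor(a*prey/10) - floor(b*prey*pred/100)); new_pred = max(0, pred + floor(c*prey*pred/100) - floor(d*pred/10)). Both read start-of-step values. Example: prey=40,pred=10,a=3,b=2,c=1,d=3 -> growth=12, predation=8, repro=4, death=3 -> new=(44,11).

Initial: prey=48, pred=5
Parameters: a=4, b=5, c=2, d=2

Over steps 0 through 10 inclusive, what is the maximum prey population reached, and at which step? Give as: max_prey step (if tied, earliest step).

Answer: 55 1

Derivation:
Step 1: prey: 48+19-12=55; pred: 5+4-1=8
Step 2: prey: 55+22-22=55; pred: 8+8-1=15
Step 3: prey: 55+22-41=36; pred: 15+16-3=28
Step 4: prey: 36+14-50=0; pred: 28+20-5=43
Step 5: prey: 0+0-0=0; pred: 43+0-8=35
Step 6: prey: 0+0-0=0; pred: 35+0-7=28
Step 7: prey: 0+0-0=0; pred: 28+0-5=23
Step 8: prey: 0+0-0=0; pred: 23+0-4=19
Step 9: prey: 0+0-0=0; pred: 19+0-3=16
Step 10: prey: 0+0-0=0; pred: 16+0-3=13
Max prey = 55 at step 1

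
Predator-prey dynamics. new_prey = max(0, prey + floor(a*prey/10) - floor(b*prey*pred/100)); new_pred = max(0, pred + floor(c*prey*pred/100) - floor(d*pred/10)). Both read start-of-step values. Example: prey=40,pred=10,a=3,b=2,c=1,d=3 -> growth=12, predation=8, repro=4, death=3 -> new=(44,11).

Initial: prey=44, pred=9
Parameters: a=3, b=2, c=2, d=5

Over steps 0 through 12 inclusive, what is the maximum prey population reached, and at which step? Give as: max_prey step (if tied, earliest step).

Step 1: prey: 44+13-7=50; pred: 9+7-4=12
Step 2: prey: 50+15-12=53; pred: 12+12-6=18
Step 3: prey: 53+15-19=49; pred: 18+19-9=28
Step 4: prey: 49+14-27=36; pred: 28+27-14=41
Step 5: prey: 36+10-29=17; pred: 41+29-20=50
Step 6: prey: 17+5-17=5; pred: 50+17-25=42
Step 7: prey: 5+1-4=2; pred: 42+4-21=25
Step 8: prey: 2+0-1=1; pred: 25+1-12=14
Step 9: prey: 1+0-0=1; pred: 14+0-7=7
Step 10: prey: 1+0-0=1; pred: 7+0-3=4
Step 11: prey: 1+0-0=1; pred: 4+0-2=2
Step 12: prey: 1+0-0=1; pred: 2+0-1=1
Max prey = 53 at step 2

Answer: 53 2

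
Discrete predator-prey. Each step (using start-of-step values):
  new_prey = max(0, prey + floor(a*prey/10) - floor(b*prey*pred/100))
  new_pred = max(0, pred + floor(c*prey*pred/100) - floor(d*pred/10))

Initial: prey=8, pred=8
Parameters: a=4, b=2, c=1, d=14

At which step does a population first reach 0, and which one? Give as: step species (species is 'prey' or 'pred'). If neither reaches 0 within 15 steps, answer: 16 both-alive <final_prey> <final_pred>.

Answer: 1 pred

Derivation:
Step 1: prey: 8+3-1=10; pred: 8+0-11=0
First extinction: pred at step 1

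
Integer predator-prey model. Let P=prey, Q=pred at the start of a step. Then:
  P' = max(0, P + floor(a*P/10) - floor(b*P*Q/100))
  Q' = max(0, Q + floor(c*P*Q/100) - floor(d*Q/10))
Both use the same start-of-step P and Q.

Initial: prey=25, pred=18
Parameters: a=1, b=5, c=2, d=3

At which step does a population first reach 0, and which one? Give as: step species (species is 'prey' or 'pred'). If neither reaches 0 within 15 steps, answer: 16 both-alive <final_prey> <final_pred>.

Answer: 2 prey

Derivation:
Step 1: prey: 25+2-22=5; pred: 18+9-5=22
Step 2: prey: 5+0-5=0; pred: 22+2-6=18
First extinction: prey at step 2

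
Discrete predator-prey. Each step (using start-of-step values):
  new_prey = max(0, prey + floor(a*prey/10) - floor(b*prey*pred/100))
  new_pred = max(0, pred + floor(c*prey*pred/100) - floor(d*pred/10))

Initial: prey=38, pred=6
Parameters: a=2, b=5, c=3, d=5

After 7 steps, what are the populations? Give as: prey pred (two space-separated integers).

Step 1: prey: 38+7-11=34; pred: 6+6-3=9
Step 2: prey: 34+6-15=25; pred: 9+9-4=14
Step 3: prey: 25+5-17=13; pred: 14+10-7=17
Step 4: prey: 13+2-11=4; pred: 17+6-8=15
Step 5: prey: 4+0-3=1; pred: 15+1-7=9
Step 6: prey: 1+0-0=1; pred: 9+0-4=5
Step 7: prey: 1+0-0=1; pred: 5+0-2=3

Answer: 1 3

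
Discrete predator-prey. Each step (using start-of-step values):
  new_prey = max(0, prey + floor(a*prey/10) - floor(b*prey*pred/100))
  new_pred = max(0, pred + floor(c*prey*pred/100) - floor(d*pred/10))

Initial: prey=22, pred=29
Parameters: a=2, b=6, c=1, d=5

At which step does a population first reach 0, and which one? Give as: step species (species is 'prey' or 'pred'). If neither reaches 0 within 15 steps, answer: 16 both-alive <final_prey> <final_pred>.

Answer: 1 prey

Derivation:
Step 1: prey: 22+4-38=0; pred: 29+6-14=21
First extinction: prey at step 1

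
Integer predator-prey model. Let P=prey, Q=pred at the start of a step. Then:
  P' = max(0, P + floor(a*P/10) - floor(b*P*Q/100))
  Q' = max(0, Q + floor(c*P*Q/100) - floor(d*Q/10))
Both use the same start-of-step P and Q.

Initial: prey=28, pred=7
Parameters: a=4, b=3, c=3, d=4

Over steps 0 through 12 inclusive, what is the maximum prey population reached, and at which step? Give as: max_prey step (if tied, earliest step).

Step 1: prey: 28+11-5=34; pred: 7+5-2=10
Step 2: prey: 34+13-10=37; pred: 10+10-4=16
Step 3: prey: 37+14-17=34; pred: 16+17-6=27
Step 4: prey: 34+13-27=20; pred: 27+27-10=44
Step 5: prey: 20+8-26=2; pred: 44+26-17=53
Step 6: prey: 2+0-3=0; pred: 53+3-21=35
Step 7: prey: 0+0-0=0; pred: 35+0-14=21
Step 8: prey: 0+0-0=0; pred: 21+0-8=13
Step 9: prey: 0+0-0=0; pred: 13+0-5=8
Step 10: prey: 0+0-0=0; pred: 8+0-3=5
Step 11: prey: 0+0-0=0; pred: 5+0-2=3
Step 12: prey: 0+0-0=0; pred: 3+0-1=2
Max prey = 37 at step 2

Answer: 37 2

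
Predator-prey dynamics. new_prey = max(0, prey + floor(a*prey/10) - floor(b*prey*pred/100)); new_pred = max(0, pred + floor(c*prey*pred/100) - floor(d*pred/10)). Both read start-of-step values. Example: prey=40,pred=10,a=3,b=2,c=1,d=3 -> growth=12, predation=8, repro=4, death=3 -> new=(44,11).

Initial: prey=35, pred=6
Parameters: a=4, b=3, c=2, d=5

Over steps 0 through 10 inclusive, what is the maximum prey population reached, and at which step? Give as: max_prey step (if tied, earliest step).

Answer: 56 3

Derivation:
Step 1: prey: 35+14-6=43; pred: 6+4-3=7
Step 2: prey: 43+17-9=51; pred: 7+6-3=10
Step 3: prey: 51+20-15=56; pred: 10+10-5=15
Step 4: prey: 56+22-25=53; pred: 15+16-7=24
Step 5: prey: 53+21-38=36; pred: 24+25-12=37
Step 6: prey: 36+14-39=11; pred: 37+26-18=45
Step 7: prey: 11+4-14=1; pred: 45+9-22=32
Step 8: prey: 1+0-0=1; pred: 32+0-16=16
Step 9: prey: 1+0-0=1; pred: 16+0-8=8
Step 10: prey: 1+0-0=1; pred: 8+0-4=4
Max prey = 56 at step 3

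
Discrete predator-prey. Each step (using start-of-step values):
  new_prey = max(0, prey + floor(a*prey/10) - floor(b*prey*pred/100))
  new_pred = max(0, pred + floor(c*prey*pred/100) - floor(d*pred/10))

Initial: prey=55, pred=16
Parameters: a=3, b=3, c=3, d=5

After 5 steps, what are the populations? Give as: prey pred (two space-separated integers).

Answer: 0 14

Derivation:
Step 1: prey: 55+16-26=45; pred: 16+26-8=34
Step 2: prey: 45+13-45=13; pred: 34+45-17=62
Step 3: prey: 13+3-24=0; pred: 62+24-31=55
Step 4: prey: 0+0-0=0; pred: 55+0-27=28
Step 5: prey: 0+0-0=0; pred: 28+0-14=14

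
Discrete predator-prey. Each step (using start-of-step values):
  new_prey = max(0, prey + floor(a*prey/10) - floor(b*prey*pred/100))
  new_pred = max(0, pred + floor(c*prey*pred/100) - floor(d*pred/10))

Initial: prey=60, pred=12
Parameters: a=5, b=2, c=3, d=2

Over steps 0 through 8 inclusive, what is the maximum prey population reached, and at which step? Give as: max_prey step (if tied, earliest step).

Step 1: prey: 60+30-14=76; pred: 12+21-2=31
Step 2: prey: 76+38-47=67; pred: 31+70-6=95
Step 3: prey: 67+33-127=0; pred: 95+190-19=266
Step 4: prey: 0+0-0=0; pred: 266+0-53=213
Step 5: prey: 0+0-0=0; pred: 213+0-42=171
Step 6: prey: 0+0-0=0; pred: 171+0-34=137
Step 7: prey: 0+0-0=0; pred: 137+0-27=110
Step 8: prey: 0+0-0=0; pred: 110+0-22=88
Max prey = 76 at step 1

Answer: 76 1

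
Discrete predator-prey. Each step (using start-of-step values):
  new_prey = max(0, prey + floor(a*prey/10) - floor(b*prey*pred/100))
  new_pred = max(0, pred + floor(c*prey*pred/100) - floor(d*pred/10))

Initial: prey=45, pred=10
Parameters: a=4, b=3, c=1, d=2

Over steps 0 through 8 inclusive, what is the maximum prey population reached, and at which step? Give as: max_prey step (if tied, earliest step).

Answer: 52 2

Derivation:
Step 1: prey: 45+18-13=50; pred: 10+4-2=12
Step 2: prey: 50+20-18=52; pred: 12+6-2=16
Step 3: prey: 52+20-24=48; pred: 16+8-3=21
Step 4: prey: 48+19-30=37; pred: 21+10-4=27
Step 5: prey: 37+14-29=22; pred: 27+9-5=31
Step 6: prey: 22+8-20=10; pred: 31+6-6=31
Step 7: prey: 10+4-9=5; pred: 31+3-6=28
Step 8: prey: 5+2-4=3; pred: 28+1-5=24
Max prey = 52 at step 2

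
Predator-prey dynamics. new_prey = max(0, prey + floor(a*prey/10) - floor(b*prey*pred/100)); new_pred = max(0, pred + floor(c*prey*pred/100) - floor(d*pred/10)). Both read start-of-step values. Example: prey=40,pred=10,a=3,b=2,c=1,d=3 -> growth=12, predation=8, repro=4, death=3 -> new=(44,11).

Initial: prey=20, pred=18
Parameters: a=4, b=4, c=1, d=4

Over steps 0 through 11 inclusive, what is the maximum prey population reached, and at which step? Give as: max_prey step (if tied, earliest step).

Answer: 86 11

Derivation:
Step 1: prey: 20+8-14=14; pred: 18+3-7=14
Step 2: prey: 14+5-7=12; pred: 14+1-5=10
Step 3: prey: 12+4-4=12; pred: 10+1-4=7
Step 4: prey: 12+4-3=13; pred: 7+0-2=5
Step 5: prey: 13+5-2=16; pred: 5+0-2=3
Step 6: prey: 16+6-1=21; pred: 3+0-1=2
Step 7: prey: 21+8-1=28; pred: 2+0-0=2
Step 8: prey: 28+11-2=37; pred: 2+0-0=2
Step 9: prey: 37+14-2=49; pred: 2+0-0=2
Step 10: prey: 49+19-3=65; pred: 2+0-0=2
Step 11: prey: 65+26-5=86; pred: 2+1-0=3
Max prey = 86 at step 11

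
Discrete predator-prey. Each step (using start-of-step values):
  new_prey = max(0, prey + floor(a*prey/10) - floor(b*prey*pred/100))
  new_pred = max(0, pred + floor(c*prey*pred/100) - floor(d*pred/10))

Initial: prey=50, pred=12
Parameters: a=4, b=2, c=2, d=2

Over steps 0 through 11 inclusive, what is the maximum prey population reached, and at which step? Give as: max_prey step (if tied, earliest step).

Step 1: prey: 50+20-12=58; pred: 12+12-2=22
Step 2: prey: 58+23-25=56; pred: 22+25-4=43
Step 3: prey: 56+22-48=30; pred: 43+48-8=83
Step 4: prey: 30+12-49=0; pred: 83+49-16=116
Step 5: prey: 0+0-0=0; pred: 116+0-23=93
Step 6: prey: 0+0-0=0; pred: 93+0-18=75
Step 7: prey: 0+0-0=0; pred: 75+0-15=60
Step 8: prey: 0+0-0=0; pred: 60+0-12=48
Step 9: prey: 0+0-0=0; pred: 48+0-9=39
Step 10: prey: 0+0-0=0; pred: 39+0-7=32
Step 11: prey: 0+0-0=0; pred: 32+0-6=26
Max prey = 58 at step 1

Answer: 58 1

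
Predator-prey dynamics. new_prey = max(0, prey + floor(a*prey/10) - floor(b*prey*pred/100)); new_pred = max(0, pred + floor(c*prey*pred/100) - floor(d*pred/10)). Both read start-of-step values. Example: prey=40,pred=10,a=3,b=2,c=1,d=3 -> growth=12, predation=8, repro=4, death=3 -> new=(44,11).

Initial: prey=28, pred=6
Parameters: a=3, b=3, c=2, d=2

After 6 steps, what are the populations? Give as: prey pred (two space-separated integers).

Step 1: prey: 28+8-5=31; pred: 6+3-1=8
Step 2: prey: 31+9-7=33; pred: 8+4-1=11
Step 3: prey: 33+9-10=32; pred: 11+7-2=16
Step 4: prey: 32+9-15=26; pred: 16+10-3=23
Step 5: prey: 26+7-17=16; pred: 23+11-4=30
Step 6: prey: 16+4-14=6; pred: 30+9-6=33

Answer: 6 33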